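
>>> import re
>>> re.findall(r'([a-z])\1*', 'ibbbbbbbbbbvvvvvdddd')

['i', 'b', 'v', 'd']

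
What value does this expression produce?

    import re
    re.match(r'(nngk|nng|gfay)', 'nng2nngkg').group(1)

'nng'

`match` is anchored at position 0; if the pattern doesn't fit there, it returns None.
The match spans [0:3] → 'nng'.
Captured: group 1 = 'nng'.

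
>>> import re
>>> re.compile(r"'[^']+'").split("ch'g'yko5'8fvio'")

Matches to split on: at [2:5] → "'g'"; at [9:16] → "'8fvio'".
Splitting on the pattern gives 3 pieces.

['ch', 'yko5', '']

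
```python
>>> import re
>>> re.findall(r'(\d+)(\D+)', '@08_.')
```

[('08', '_.')]

`findall` packs the 2 group values into a tuple for every match.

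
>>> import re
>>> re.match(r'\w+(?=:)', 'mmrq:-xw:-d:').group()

With `match`, the pattern is implicitly anchored at the beginning.
The match spans [0:4] → 'mmrq'.

'mmrq'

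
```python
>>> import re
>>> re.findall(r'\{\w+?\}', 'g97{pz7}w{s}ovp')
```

Since nothing is captured, `findall` lists the 2 matched substrings directly.

['{pz7}', '{s}']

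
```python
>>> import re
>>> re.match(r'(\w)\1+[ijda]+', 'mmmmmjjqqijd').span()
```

(0, 7)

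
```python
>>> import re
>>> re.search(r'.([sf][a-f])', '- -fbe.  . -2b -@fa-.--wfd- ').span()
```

(2, 5)

The pattern matches any character; then one of [sf], then a character in [a-f] (captured).
The match spans [2:5] → '-fb'.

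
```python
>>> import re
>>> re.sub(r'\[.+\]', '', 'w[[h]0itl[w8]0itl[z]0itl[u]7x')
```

`sub` substitutes '' at each match site.

'w7x'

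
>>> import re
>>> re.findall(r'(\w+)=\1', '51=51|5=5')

['51', '5']

The backreference `\1` re-matches whatever the first group consumed, character for character.
Scanning left to right: at [0:5] match '51=51', group 1 = '51'; at [6:9] match '5=5', group 1 = '5'.
`findall` collects group 1 from each match (2 total).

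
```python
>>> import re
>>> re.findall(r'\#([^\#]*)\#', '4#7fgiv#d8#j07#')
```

Walking the string: at [1:8] match '#7fgiv#', group 1 = '7fgiv'; at [10:15] match '#j07#', group 1 = 'j07'.
`findall` collects group 1 from each match (2 total).

['7fgiv', 'j07']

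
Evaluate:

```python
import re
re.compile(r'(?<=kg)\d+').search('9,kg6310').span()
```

Because the assertion is zero-width, the text it checks is not consumed and won't appear in the result.
`re.search` scans for the first position where the pattern succeeds.
The match spans [4:8] → '6310'.

(4, 8)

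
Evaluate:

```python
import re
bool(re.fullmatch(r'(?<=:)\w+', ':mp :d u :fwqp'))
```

False

The positive lookaround only admits positions where the adjacent text matches; those characters stay outside the span.
`re.fullmatch` requires the pattern to consume the entire string.
Here the string isn't matched end-to-end, so the call returns None, and `bool(None)` is False.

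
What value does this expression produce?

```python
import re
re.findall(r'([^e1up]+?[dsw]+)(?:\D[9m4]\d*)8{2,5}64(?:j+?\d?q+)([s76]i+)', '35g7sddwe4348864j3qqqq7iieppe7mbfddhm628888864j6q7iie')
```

Pattern: one or more of any character except [e1up] (lazy), then one or more of one of [dsw] (captured); then a non-digit, then one of [9m4], then zero or more of a digit (non-capturing group); then 2 to 5 of the literal '8', then the literal '64'; then one or more of a literal 'j' (lazy), then optionally a digit, then one or more of the literal 'q' (non-capturing group); then one of [s76], then one or more of a literal 'i' (captured).
Scanning left to right: at [0:25] match '35g7sddwe4348864j3qqqq7ii', groups = ('35g7sddw', '7ii'); at [29:52] match '7mbfddhm628888864j6q7ii', groups = ('7mbfdd', '7ii').
Multiple groups make `findall` return tuples — one 2-tuple for each match.

[('35g7sddw', '7ii'), ('7mbfdd', '7ii')]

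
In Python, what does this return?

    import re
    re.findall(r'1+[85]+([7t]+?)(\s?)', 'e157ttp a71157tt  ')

This matches one or more of a literal '1', then one or more of one of [85]; then one or more of one of [7t] (lazy) (captured); then optionally whitespace (captured).
With the lazy modifier that quantifier settles for the fewest repetitions that let the rest of the pattern succeed (the atoms after it are unaffected and can still be greedy).
Scanning left to right: at [1:4] match '157', groups = ('7', ''); at [10:14] match '1157', groups = ('7', '').
`findall` packs the 2 group values into a tuple for every match.

[('7', ''), ('7', '')]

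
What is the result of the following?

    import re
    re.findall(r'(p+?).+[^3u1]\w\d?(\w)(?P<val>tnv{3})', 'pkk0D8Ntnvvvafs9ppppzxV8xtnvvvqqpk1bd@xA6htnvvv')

Multiple groups make `findall` return tuples — one 3-tuple for the one match.

[('p', 'h', 'tnvvv')]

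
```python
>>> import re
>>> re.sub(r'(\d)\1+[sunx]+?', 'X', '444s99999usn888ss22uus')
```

'XXsnXsXus'

The backreference `\1` re-matches whatever the first group consumed, character for character.
Matches: at [0:4] → '444s'; at [4:10] → '99999u'; at [12:16] → '888s'; at [17:20] → '22u'.
Each match is replaced by 'X'.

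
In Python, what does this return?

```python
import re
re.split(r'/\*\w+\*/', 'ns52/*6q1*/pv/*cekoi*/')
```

['ns52', 'pv', '']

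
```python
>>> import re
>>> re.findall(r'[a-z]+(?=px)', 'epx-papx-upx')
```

['e', 'pa', 'u']

The lookaround is zero-width — it requires the adjacent text to match without consuming it, so the asserted text isn't part of the match.
Walking the string: at [0:1] → 'e'; at [4:6] → 'pa'; at [9:10] → 'u'.
`findall` yields the raw match text (3 of them) because the pattern has no groups.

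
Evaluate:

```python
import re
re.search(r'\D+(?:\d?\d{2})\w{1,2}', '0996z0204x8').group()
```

'z0204x'

The pattern matches one or more of a non-digit; then optionally a digit, then exactly 2 of a digit (non-capturing group); then 1 to 2 of a word character.
Unlike `match`, `search` isn't anchored — it looks for the pattern anywhere in the string.
The match spans [4:10] → 'z0204x'.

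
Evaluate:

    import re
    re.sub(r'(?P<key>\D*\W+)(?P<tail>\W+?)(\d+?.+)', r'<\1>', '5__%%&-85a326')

This matches zero or more of a non-digit, then one or more of a non-word character (captured as 'key'); then one or more of a non-word character (lazy) (captured as 'tail'); then one or more of a digit (lazy), then one or more of any character (captured).
Matches: at [1:13] → '__%%&-85a326'.
Each match is replaced using the text its own group 1 captured.

'5<__%%&>'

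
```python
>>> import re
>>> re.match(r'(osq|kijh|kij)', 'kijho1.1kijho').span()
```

(0, 4)

The regex engine tests alternatives in the order written; an earlier branch that matches wins even if a later one would match more.
`match` is anchored at position 0; if the pattern doesn't fit there, it returns None.
The match spans [0:4] → 'kijh'.
Captured: group 1 = 'kijh'.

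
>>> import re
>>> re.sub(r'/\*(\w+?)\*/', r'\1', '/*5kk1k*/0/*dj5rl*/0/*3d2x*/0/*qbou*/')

'5kk1k0dj5rl03d2x0qbou'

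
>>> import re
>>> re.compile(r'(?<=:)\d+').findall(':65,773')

The lookaround is zero-width — it requires the adjacent text to match without consuming it, so the asserted text isn't part of the match.
Since nothing is captured, `findall` lists the 1 matched substring directly.

['65']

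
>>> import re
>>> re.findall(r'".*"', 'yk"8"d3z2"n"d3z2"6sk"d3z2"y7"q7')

['"8"d3z2"n"d3z2"6sk"d3z2"y7"']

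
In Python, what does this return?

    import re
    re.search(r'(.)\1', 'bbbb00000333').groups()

('b',)

The match spans [0:2] → 'bb'.
Captured: group 1 = 'b'.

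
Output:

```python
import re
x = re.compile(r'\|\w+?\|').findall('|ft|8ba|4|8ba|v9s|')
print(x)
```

Walking the string: at [0:4] → '|ft|'; at [7:10] → '|4|'; at [13:18] → '|v9s|'.
Since nothing is captured, `findall` lists the 3 matched substrings directly.

['|ft|', '|4|', '|v9s|']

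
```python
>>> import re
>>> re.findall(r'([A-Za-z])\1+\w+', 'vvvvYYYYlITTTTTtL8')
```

A backreference is literal: `\1` must see the identical characters the first group matched.
Because there's exactly one group, `findall` drops the full match and keeps group 1 from the one hit.

['v']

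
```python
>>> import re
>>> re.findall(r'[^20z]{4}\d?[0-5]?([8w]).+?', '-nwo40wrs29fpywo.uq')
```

The pattern matches exactly 4 of any character except [20z], then optionally a digit, then optionally a character in [0-5]; then one of [8w] (captured); then one or more of any character (lazy).
A non-greedy quantifier consumes as few characters as it can — just enough that the remainder of the pattern still matches from where it stops; whatever follows it matches normally.
Matches: at [0:8] match '-nwo40wr', group 1 = 'w'; at [10:16] match '9fpywo', group 1 = 'w'.
With a single group, `findall` returns only what that group captured — 2 items.

['w', 'w']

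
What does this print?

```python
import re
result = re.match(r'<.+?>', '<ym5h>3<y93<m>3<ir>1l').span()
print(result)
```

With `match`, the pattern is implicitly anchored at the beginning.
The match spans [0:6] → '<ym5h>'.

(0, 6)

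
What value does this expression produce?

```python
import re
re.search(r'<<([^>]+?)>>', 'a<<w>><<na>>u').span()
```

The match spans [1:6] → '<<w>>'.

(1, 6)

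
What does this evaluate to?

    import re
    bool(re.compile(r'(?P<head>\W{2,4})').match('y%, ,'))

False

The pattern matches 2 to 4 of a non-word character (captured as 'head').
`re.match` only tries the pattern at the start of the string.
Here the string doesn't start with a match, so the call returns None, and `bool(None)` is False.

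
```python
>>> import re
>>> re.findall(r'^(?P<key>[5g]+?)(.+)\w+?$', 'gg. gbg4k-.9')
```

The `?` after the quantifier makes it lazy — it takes as little as possible before letting the rest of the pattern try.
With 2 capturing groups, `findall` returns a 2-tuple per match.

[('g', 'g. gbg4k-.')]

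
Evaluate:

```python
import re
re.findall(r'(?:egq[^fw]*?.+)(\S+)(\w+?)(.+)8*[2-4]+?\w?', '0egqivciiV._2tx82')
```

This matches the literal 'egq', then zero or more of any character except [fw] (lazy), then one or more of any character (non-capturing group); then one or more of a non-whitespace character (captured); then one or more of a word character (lazy) (captured); then one or more of any character (captured); then zero or more of a literal '8', then one or more of a character in [2-4] (lazy), then optionally a word character.
Walking the string: at [1:17] match 'egqivciiV._2tx82', groups = ('t', 'x', '8').
3 groups means the one result is a tuple of 3 captured strings — 1 here.

[('t', 'x', '8')]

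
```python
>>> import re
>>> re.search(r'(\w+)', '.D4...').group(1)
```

The match spans [1:3] → 'D4'.
Captured: group 1 = 'D4'.

'D4'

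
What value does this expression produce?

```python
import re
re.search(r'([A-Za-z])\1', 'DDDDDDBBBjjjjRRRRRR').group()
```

'DD'

A backreference is literal: `\1` must see the identical characters the first group matched.
`re.search` scans for the first position where the pattern succeeds.
The match spans [0:2] → 'DD'.
Captured: group 1 = 'D'.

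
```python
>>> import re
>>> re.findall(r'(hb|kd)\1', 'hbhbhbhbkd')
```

['hb', 'hb']

A backreference is literal: `\1` must see the identical characters the first group matched.
`findall` collects group 1 from each match (2 total).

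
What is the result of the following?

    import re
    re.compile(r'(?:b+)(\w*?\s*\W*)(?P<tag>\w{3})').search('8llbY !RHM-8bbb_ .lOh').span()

(3, 10)

The pattern matches one or more of a literal 'b' (non-capturing group); then zero or more of a word character (lazy), then zero or more of whitespace, then zero or more of a non-word character (captured); then exactly 3 of a word character (captured as 'tag').
`re.search` tries every starting position until one works.
The match spans [3:10] → 'bY !RHM'.
Captured: group 1 = 'Y !', group 2 = 'RHM'.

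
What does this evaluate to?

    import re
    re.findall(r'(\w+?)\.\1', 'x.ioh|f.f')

['f']

`\1` has to match the exact text group 1 already captured.
Matches: at [6:9] match 'f.f', group 1 = 'f'.
`findall` collects group 1 from the one match (1 total).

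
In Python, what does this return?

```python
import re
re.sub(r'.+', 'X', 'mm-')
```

`sub` substitutes 'X' at each match site.

'X'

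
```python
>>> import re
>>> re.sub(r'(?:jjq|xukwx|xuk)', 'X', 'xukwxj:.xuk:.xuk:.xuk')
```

'Xj:.X:.X:.X'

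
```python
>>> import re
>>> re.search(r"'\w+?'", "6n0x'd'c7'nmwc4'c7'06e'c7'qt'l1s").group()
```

Unlike `match`, `search` isn't anchored — it looks for the pattern anywhere in the string.
The match spans [4:7] → "'d'".

"'d'"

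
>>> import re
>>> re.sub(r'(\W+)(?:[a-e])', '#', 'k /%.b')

The pattern matches one or more of a non-word character (captured); then a character in [a-e] (non-capturing group).
Matches: at [1:6] → ' /%.b'.
Each match is replaced by '#'.

'k#'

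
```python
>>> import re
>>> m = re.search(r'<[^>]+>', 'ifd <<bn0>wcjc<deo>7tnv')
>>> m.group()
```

The match spans [4:10] → '<<bn0>'.

'<<bn0>'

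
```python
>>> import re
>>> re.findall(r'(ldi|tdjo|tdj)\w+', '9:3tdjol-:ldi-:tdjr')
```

['tdjo', 'tdj']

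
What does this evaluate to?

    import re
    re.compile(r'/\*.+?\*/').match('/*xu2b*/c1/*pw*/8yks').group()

`match` is anchored at position 0; if the pattern doesn't fit there, it returns None.
The match spans [0:8] → '/*xu2b*/'.

'/*xu2b*/'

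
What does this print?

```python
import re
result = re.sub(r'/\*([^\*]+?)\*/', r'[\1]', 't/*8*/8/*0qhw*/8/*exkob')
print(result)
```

t[8]8[0qhw]8/*exkob

The replacement refers to a captured group, so each match is rewritten using its own captured text.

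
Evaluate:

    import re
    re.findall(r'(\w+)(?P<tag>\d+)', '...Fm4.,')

This matches one or more of a word character (captured); then one or more of a digit (captured as 'tag').
Matches: at [3:6] match 'Fm4', groups = ('Fm', '4').
2 groups means the one result is a tuple of 2 captured strings — 1 here.

[('Fm', '4')]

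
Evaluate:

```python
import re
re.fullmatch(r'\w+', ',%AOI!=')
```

None

`fullmatch` succeeds only if the pattern covers the string from start to end.
Here the pattern can't cover the whole string, so the call returns None.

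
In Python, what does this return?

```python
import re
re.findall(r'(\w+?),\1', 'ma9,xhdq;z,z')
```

`\1` is not a pattern — it's the concrete string captured by group 1, re-applied verbatim.
`findall` collects group 1 from the one match (1 total).

['z']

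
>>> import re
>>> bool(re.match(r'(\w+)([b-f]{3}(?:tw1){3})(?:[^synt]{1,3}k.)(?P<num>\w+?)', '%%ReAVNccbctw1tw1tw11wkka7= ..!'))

Pattern: one or more of a word character (captured); then exactly 3 of a character in [b-f], then the literal 'tw1' repeated 3 times (captured); then 1 to 3 of any character except [synt], then the literal 'k', then any character (non-capturing group); then one or more of a word character (lazy) (captured as 'num').
`re.match` only tries the pattern at the start of the string.
Here position 0 doesn't satisfy it, so the call returns None, and `bool(None)` is False.

False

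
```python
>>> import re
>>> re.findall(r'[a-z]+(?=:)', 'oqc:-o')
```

['oqc']

Lookahead/lookbehind check context without consuming it, so the matched span excludes the asserted characters.
Walking the string: at [0:3] → 'oqc'.
Since nothing is captured, `findall` lists the 1 matched substring directly.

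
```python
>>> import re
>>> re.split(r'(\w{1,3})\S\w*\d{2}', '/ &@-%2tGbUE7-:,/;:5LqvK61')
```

['/ &@-%2tGbUE7-:,/;:', '5Lq', '']

This matches 1 to 3 of a word character (captured); then a non-whitespace character, then zero or more of a word character, then exactly 2 of a digit.
Matches to split on: at [19:26] → '5LqvK61'.
The group in the pattern means `split` returns the separators' captures alongside the pieces.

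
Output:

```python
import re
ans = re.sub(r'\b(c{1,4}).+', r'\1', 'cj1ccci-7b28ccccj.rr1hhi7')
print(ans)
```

c

`\1` in the replacement pulls in group 1's text for each match.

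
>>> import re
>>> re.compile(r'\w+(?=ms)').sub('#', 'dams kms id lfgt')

'#ms #ms id lfgt'

The `(?=…)`/`(?<=…)` assertion just peeks at neighbouring text; it doesn't advance the match position.
Matches: at [0:2] → 'da'; at [5:6] → 'k'.
`sub` substitutes '#' at each match site.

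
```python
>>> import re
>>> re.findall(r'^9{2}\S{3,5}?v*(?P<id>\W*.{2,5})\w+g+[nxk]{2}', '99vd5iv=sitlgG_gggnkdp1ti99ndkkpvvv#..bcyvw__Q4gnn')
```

['iv=si']

The pattern matches anchored at the start of the string; then exactly 2 of a literal '9', then 3 to 5 of a non-whitespace character (lazy), then zero or more of the literal 'v'; then zero or more of a non-word character, then 2 to 5 of any character (captured as 'id'); then one or more of a word character; then one or more of the literal 'g', then exactly 2 of one of [nxk].
A non-greedy quantifier consumes as few characters as it can — just enough that the remainder of the pattern still matches from where it stops; whatever follows it matches normally.
Scanning left to right: at [0:20] match '99vd5iv=sitlgG_gggnk', group 1 = 'iv=si'.
With a single group, `findall` returns only what that group captured — 1 item.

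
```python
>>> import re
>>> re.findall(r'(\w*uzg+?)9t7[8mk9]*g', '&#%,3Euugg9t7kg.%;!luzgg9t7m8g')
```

['luzgg']

One capturing group, so `findall` returns just the captured substring from the one match — 1 in all.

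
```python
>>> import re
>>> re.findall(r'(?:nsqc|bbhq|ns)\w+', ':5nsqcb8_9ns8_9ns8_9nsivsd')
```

No capturing groups, so `findall` returns the 1 full match string.

['nsqcb8_9ns8_9ns8_9nsivsd']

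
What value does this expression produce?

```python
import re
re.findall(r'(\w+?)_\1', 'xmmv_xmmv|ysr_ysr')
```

['xmmv', 'ysr']

The backreference `\1` re-matches whatever the first group consumed, character for character.
With a single group, `findall` returns only what that group captured — 2 items.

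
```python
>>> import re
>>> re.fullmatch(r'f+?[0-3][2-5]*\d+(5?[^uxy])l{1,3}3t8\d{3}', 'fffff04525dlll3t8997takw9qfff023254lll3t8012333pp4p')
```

None

`re.fullmatch` requires the pattern to consume the entire string.
Here the pattern can't cover the whole string, so the call returns None.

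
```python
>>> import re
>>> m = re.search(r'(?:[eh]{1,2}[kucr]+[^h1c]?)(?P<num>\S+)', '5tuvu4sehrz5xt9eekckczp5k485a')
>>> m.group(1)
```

This matches 1 to 2 of one of [eh], then one or more of one of [kucr], then optionally any character except [h1c] (non-capturing group); then one or more of a non-whitespace character (captured as 'num').
`search` walks the string left to right and returns the first match it finds.
The match spans [7:29] → 'ehrz5xt9eekckczp5k485a'.
Captured: group 1 = '5xt9eekckczp5k485a'.

'5xt9eekckczp5k485a'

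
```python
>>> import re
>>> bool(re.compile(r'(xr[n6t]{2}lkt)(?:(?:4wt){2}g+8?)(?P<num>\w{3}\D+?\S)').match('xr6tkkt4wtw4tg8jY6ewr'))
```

False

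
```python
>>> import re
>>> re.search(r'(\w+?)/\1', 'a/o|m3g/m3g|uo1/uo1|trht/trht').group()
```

'm3g/m3g'

`\1` is not a pattern — it's the concrete string captured by group 1, re-applied verbatim.
`search` walks the string left to right and returns the first match it finds.
The match spans [4:11] → 'm3g/m3g'.
Captured: group 1 = 'm3g'.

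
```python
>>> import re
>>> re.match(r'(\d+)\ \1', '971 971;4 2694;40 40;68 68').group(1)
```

'971'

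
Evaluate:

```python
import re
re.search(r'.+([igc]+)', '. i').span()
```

(0, 3)

The pattern matches one or more of any character; then one or more of one of [igc] (captured).
`re.search` scans for the first position where the pattern succeeds.
The match spans [0:3] → '. i'.
Captured: group 1 = 'i'.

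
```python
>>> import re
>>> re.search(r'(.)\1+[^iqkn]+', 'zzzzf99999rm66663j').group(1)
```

'z'

The match spans [0:18] → 'zzzzf99999rm66663j'.
Captured: group 1 = 'z'.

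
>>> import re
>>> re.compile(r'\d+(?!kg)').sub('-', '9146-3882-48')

`(?!…)`/`(?<!…)` only lets a position through if the neighbouring text does NOT match; no characters are consumed.
`sub` substitutes '-' at each match site.

'-----'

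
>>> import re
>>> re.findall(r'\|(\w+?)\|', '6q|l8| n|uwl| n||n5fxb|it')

['l8', 'uwl', 'n5fxb']

Matches: at [2:6] match '|l8|', group 1 = 'l8'; at [8:13] match '|uwl|', group 1 = 'uwl'; at [16:23] match '|n5fxb|', group 1 = 'n5fxb'.
With a single group, `findall` returns only what that group captured — 3 items.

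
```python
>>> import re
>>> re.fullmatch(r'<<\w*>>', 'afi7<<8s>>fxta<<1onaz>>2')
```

For `fullmatch`, every character of the input must be accounted for by the pattern.
Here the string isn't matched end-to-end, so the call returns None.

None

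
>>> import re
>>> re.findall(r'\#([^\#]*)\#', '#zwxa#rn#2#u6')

['zwxa', '2']

Scanning left to right: at [0:6] match '#zwxa#', group 1 = 'zwxa'; at [8:11] match '#2#', group 1 = '2'.
With a single group, `findall` returns only what that group captured — 2 items.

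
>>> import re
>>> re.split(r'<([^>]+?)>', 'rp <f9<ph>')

['rp ', 'f9<ph', '']

`re.split` interleaves the captured-group text with the surrounding fragments.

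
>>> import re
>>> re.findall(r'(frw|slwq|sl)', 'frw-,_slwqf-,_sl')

The regex engine tests alternatives in the order written; an earlier branch that matches wins even if a later one would match more.
`findall` collects group 1 from each match (3 total).

['frw', 'slwq', 'sl']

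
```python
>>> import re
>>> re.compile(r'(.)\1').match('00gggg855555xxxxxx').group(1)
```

'0'

The match spans [0:2] → '00'.
Captured: group 1 = '0'.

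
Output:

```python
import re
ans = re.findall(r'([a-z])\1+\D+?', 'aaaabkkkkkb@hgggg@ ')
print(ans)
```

['a', 'k', 'g']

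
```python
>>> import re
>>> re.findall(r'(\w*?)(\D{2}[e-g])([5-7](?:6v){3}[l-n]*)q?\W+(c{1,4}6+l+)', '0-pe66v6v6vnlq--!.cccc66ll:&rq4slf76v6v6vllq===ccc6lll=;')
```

[('0', '-pe', '66v6v6vnl', 'cccc66ll'), ('rq4', 'slf', '76v6v6vll', 'ccc6lll')]

This matches zero or more of a word character (lazy) (captured); then exactly 2 of a non-digit, then a character in [e-g] (captured); then a character in [5-7], then the literal '6v' repeated 3 times, then zero or more of a character in [l-n] (captured); then optionally the literal 'q', then one or more of a non-word character; then 1 to 4 of the literal 'c', then one or more of the literal '6', then one or more of the literal 'l' (captured).
`findall` packs the 4 group values into a tuple for every match.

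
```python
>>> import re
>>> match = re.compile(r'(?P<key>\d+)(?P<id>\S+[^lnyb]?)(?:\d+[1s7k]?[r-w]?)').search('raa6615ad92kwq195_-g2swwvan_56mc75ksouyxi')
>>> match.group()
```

The pattern matches one or more of a digit (captured as 'key'); then one or more of a non-whitespace character, then optionally any character except [lnyb] (captured as 'id'); then one or more of a digit, then optionally one of [1s7k], then optionally a character in [r-w] (non-capturing group).
`re.search` scans for the first position where the pattern succeeds.
The match spans [3:36] → '6615ad92kwq195_-g2swwvan_56mc75ks'.
Captured: group 1 = '6615', group 2 = 'ad92kwq195_-g2swwvan_56mc7'.

'6615ad92kwq195_-g2swwvan_56mc75ks'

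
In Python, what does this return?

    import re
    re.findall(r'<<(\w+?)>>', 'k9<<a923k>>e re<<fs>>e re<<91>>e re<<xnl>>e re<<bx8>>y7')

['a923k', 'fs', '91', 'xnl', 'bx8']

Because there's exactly one group, `findall` drops the full match and keeps group 1 from each hit.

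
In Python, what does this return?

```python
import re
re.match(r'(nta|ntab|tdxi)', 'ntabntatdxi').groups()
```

('nta',)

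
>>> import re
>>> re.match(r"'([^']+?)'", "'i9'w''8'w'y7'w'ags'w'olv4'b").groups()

The match spans [0:4] → "'i9'".
Captured: group 1 = 'i9'.

('i9',)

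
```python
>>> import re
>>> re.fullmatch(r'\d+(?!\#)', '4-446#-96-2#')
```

None

A negative assertion filters positions out without eating any characters.
`fullmatch` succeeds only if the pattern covers the string from start to end.
Here the pattern can't cover the whole string, so the call returns None.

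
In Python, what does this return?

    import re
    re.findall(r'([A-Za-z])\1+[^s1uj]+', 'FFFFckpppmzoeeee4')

After group 1 captures some text, `\1` only succeeds where that same text appears again.
Walking the string: at [0:17] match 'FFFFckpppmzoeeee4', group 1 = 'F'.
One capturing group, so `findall` returns just the captured substring from the one match — 1 in all.

['F']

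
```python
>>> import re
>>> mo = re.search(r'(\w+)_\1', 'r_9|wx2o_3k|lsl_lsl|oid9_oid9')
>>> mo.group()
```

`\1` is not a pattern — it's the concrete string captured by group 1, re-applied verbatim.
`re.search` scans for the first position where the pattern succeeds.
The match spans [12:19] → 'lsl_lsl'.
Captured: group 1 = 'lsl'.

'lsl_lsl'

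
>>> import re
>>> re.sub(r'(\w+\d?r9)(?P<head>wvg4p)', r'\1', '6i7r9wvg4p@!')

'6i7r9@!'

The pattern matches one or more of a word character, then optionally a digit, then the literal 'r9' (captured); then the literal 'wv', then the literal 'g4p' (captured as 'head').
Matches: at [0:10] → '6i7r9wvg4p'.
The replacement refers to a captured group, so each match is rewritten using its own captured text.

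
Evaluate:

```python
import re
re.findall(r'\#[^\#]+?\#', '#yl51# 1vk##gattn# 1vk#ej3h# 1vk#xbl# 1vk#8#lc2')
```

['#yl51#', '#gattn#', '#ej3h#', '#xbl#', '#8#']

Scanning left to right: at [0:6] → '#yl51#'; at [11:18] → '#gattn#'; at [22:28] → '#ej3h#'; at [32:37] → '#xbl#'; at [41:44] → '#8#'.
With no groups in the pattern, `findall` gives back each whole match — 5 here.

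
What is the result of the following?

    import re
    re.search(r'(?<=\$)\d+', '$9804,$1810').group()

'9804'

Because the assertion is zero-width, the text it checks is not consumed and won't appear in the result.
Unlike `match`, `search` isn't anchored — it looks for the pattern anywhere in the string.
The match spans [1:5] → '9804'.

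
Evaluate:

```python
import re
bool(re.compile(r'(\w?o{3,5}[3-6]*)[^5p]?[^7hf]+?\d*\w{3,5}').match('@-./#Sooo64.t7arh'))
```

False

This matches optionally a word character, then 3 to 5 of a literal 'o', then zero or more of a character in [3-6] (captured); then optionally any character except [5p]; then one or more of any character except [7hf] (lazy); then zero or more of a digit, then 3 to 5 of a word character.
`re.match` won't scan ahead — the pattern has to work from the very first character.
Here the pattern fails at index 0, so the call returns None, and `bool(None)` is False.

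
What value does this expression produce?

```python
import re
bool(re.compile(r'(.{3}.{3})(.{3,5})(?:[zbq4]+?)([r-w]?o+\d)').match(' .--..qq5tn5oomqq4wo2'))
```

This matches exactly 3 of any character, then exactly 3 of any character (captured); then 3 to 5 of any character (captured); then one or more of one of [zbq4] (lazy) (non-capturing group); then optionally a character in [r-w], then one or more of the literal 'o', then a digit (captured).
`re.match` only tries the pattern at the start of the string.
Here the pattern fails at index 0, so the call returns None, and `bool(None)` is False.

False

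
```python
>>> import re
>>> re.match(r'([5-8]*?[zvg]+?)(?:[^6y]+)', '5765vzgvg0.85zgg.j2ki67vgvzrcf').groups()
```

('5765v',)

Pattern: zero or more of a character in [5-8] (lazy), then one or more of one of [zvg] (lazy) (captured); then one or more of any character except [6y] (non-capturing group).
A `+?`/`*?`/`{m,n}?` starts at its minimum and grows only as far as needed for what follows to match.
With `match`, the pattern is implicitly anchored at the beginning.
The match spans [0:21] → '5765vzgvg0.85zgg.j2ki'.
Captured: group 1 = '5765v'.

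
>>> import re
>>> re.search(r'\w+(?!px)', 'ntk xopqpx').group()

'ntk'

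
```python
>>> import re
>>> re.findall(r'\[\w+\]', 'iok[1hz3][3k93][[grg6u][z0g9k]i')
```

['[1hz3]', '[3k93]', '[grg6u]', '[z0g9k]']

Matches: at [3:9] → '[1hz3]'; at [9:15] → '[3k93]'; at [16:23] → '[grg6u]'; at [23:30] → '[z0g9k]'.
Since nothing is captured, `findall` lists the 4 matched substrings directly.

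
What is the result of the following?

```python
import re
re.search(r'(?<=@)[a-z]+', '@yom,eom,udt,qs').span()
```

The lookaround is zero-width — it requires the adjacent text to match without consuming it, so the asserted text isn't part of the match.
`search` walks the string left to right and returns the first match it finds.
The match spans [1:4] → 'yom'.

(1, 4)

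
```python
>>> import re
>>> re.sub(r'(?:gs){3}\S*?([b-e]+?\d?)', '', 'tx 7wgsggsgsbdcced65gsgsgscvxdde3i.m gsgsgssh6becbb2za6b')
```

This matches the literal 'gs' repeated 3 times, then zero or more of a non-whitespace character (lazy); then one or more of a character in [b-e] (lazy), then optionally a digit (captured).
A non-greedy quantifier consumes as few characters as it can — just enough that the remainder of the pattern still matches from where it stops; whatever follows it matches normally.
Matches: at [20:27] → 'gsgsgsc'; at [37:47] → 'gsgsgssh6b'.
`sub` substitutes '' at each match site.

'tx 7wgsggsgsbdcced65vxdde3i.m ecbb2za6b'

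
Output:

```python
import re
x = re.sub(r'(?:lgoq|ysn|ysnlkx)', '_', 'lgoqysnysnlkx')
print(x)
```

___lkx

Alternation isn't longest-match — the leftmost alternative that fits at this position is chosen.
Matches: at [0:4] → 'lgoq'; at [4:7] → 'ysn'; at [7:10] → 'ysn'.
Every occurrence is swapped for '_'.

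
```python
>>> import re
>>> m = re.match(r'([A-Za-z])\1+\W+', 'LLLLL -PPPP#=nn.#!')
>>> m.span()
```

(0, 7)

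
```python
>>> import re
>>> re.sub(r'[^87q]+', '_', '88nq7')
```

'88_q7'

This matches one or more of any character except [87q].
Every occurrence is swapped for '_'.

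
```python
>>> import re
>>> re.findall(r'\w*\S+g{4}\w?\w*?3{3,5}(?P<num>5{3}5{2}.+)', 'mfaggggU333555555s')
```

['555555s']

This matches zero or more of a word character, then one or more of a non-whitespace character, then exactly 4 of a literal 'g'; then optionally a word character, then zero or more of a word character (lazy), then 3 to 5 of a literal '3'; then exactly 3 of a literal '5', then exactly 2 of the literal '5', then one or more of any character (captured as 'num').
Walking the string: at [0:18] match 'mfaggggU333555555s', group 1 = '555555s'.
One capturing group, so `findall` returns just the captured substring from the one match — 1 in all.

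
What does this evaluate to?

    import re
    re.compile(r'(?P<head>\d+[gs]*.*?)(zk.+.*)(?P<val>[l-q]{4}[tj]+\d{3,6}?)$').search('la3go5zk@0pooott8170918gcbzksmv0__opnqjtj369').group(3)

Pattern: one or more of a digit, then zero or more of one of [gs], then zero or more of any character (lazy) (captured as 'head'); then the literal 'zk', then one or more of any character, then zero or more of any character (captured); then exactly 4 of a character in [l-q], then one or more of one of [tj], then 3 to 6 of a digit (lazy) (captured as 'val'); then anchored at the end.
A `+?`/`*?`/`{m,n}?` starts at its minimum and grows only as far as needed for what follows to match.
`re.search` tries every starting position until one works.
The match spans [2:44] → '3go5zk@0pooott8170918gcbzksmv0__opnqjtj369'.
Captured: group 1 = '3go5', group 2 = 'zk@0pooott8170918gcbzksmv0__', group 3 = 'opnqjtj369'.

'opnqjtj369'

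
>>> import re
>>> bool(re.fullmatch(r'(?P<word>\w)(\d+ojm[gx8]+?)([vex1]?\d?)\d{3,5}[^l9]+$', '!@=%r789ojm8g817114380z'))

False

The pattern matches a word character (captured as 'word'); then one or more of a digit, then the literal 'ojm', then one or more of one of [gx8] (lazy) (captured); then optionally one of [vex1], then optionally a digit (captured); then 3 to 5 of a digit, then one or more of any character except [l9]; then anchored at the end.
`re.fullmatch` is like wrapping the pattern in `^…$` (in single-line mode).
Here the string isn't matched end-to-end, so the call returns None, and `bool(None)` is False.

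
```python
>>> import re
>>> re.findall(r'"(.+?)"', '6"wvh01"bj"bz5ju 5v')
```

['wvh01']

A `+?`/`*?`/`{m,n}?` starts at its minimum and grows only as far as needed for what follows to match.
One capturing group, so `findall` returns just the captured substring from the one match — 1 in all.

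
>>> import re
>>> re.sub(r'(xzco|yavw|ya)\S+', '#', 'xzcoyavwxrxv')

Matches: at [0:12] → 'xzcoyavwxrxv'.
Every occurrence is swapped for '#'.

'#'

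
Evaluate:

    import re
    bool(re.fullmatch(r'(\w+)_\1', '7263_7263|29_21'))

For `fullmatch`, every character of the input must be accounted for by the pattern.
Here there's no way to consume every character, so the call returns None, and `bool(None)` is False.

False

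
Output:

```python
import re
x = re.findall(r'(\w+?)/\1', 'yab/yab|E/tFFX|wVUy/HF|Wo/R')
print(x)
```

['yab']

`\1` is not a pattern — it's the concrete string captured by group 1, re-applied verbatim.
Matches: at [0:7] match 'yab/yab', group 1 = 'yab'.
Because there's exactly one group, `findall` drops the full match and keeps group 1 from the one hit.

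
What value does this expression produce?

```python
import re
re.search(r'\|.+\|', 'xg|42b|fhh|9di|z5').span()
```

(2, 15)

`re.search` tries every starting position until one works.
The match spans [2:15] → '|42b|fhh|9di|'.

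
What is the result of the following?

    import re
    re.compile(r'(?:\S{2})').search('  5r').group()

The pattern matches exactly 2 of a non-whitespace character (non-capturing group).
`re.search` tries every starting position until one works.
The match spans [2:4] → '5r'.

'5r'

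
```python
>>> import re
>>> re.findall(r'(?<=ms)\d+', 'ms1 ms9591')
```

Because the assertion is zero-width, the text it checks is not consumed and won't appear in the result.
No capturing groups, so `findall` returns the 2 full match strings.

['1', '9591']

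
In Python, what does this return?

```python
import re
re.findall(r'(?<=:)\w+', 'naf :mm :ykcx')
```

['mm', 'ykcx']

Lookahead/lookbehind check context without consuming it, so the matched span excludes the asserted characters.
Walking the string: at [5:7] → 'mm'; at [9:13] → 'ykcx'.
No capturing groups, so `findall` returns the 2 full match strings.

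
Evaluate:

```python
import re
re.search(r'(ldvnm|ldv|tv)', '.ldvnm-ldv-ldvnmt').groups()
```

('ldvnm',)

The match spans [1:6] → 'ldvnm'.
Captured: group 1 = 'ldvnm'.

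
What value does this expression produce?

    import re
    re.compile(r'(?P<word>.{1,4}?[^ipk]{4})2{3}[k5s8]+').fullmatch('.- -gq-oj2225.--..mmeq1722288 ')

For `fullmatch`, every character of the input must be accounted for by the pattern.
Here there's no way to consume every character, so the call returns None.

None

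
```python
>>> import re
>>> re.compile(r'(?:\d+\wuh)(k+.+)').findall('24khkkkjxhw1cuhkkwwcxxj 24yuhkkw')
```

['kkwwcxxj 24yuhkkw']

Pattern: one or more of a digit, then a word character, then the literal 'uh' (non-capturing group); then one or more of the literal 'k', then one or more of any character (captured).
Scanning left to right: at [11:32] match '1cuhkkwwcxxj 24yuhkkw', group 1 = 'kkwwcxxj 24yuhkkw'.
Because there's exactly one group, `findall` drops the full match and keeps group 1 from the one hit.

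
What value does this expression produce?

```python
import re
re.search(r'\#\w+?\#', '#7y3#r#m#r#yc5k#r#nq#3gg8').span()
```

(0, 5)

`search` walks the string left to right and returns the first match it finds.
The match spans [0:5] → '#7y3#'.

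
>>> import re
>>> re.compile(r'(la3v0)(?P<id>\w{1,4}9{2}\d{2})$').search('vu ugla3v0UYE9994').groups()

The pattern matches the literal 'la', then the literal '3v0' (captured); then 1 to 4 of a word character, then exactly 2 of the literal '9', then exactly 2 of a digit (captured as 'id'); then anchored at the end.
`search` walks the string left to right and returns the first match it finds.
The match spans [5:17] → 'la3v0UYE9994'.
Captured: group 1 = 'la3v0', group 2 = 'UYE9994'.

('la3v0', 'UYE9994')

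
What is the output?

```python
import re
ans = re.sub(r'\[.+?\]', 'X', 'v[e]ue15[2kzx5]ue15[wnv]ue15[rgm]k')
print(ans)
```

Matches: at [1:4] → '[e]'; at [8:15] → '[2kzx5]'; at [19:24] → '[wnv]'; at [28:33] → '[rgm]'.
Each match is replaced by 'X'.

vXue15Xue15Xue15Xk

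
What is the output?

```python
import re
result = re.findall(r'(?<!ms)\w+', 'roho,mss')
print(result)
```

['roho', 'mss']

`(?!…)`/`(?<!…)` only lets a position through if the neighbouring text does NOT match; no characters are consumed.
Scanning left to right: at [0:4] → 'roho'; at [5:8] → 'mss'.
No capturing groups, so `findall` returns the 2 full match strings.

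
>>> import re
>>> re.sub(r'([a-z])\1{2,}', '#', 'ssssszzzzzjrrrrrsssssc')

'##j##c'

A backreference is literal: `\1` must see the identical characters the first group matched.
Matches: at [0:5] → 'sssss'; at [5:10] → 'zzzzz'; at [11:16] → 'rrrrr'; at [16:21] → 'sssss'.
`sub` substitutes '#' at each match site.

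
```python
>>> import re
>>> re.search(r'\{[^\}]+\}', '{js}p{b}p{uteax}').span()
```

(0, 4)

The match spans [0:4] → '{js}'.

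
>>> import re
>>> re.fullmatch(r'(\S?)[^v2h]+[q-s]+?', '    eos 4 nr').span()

(0, 12)

Pattern: optionally a non-whitespace character (captured); then one or more of any character except [v2h]; then one or more of a character in [q-s] (lazy).
`re.fullmatch` is like wrapping the pattern in `^…$` (in single-line mode).
The match spans [0:12] → '    eos 4 nr'.
Captured: group 1 = ''.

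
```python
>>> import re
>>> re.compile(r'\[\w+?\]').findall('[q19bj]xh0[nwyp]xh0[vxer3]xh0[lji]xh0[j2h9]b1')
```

Scanning left to right: at [0:7] → '[q19bj]'; at [10:16] → '[nwyp]'; at [19:26] → '[vxer3]'; at [29:34] → '[lji]'; at [37:43] → '[j2h9]'.
`findall` yields the raw match text (5 of them) because the pattern has no groups.

['[q19bj]', '[nwyp]', '[vxer3]', '[lji]', '[j2h9]']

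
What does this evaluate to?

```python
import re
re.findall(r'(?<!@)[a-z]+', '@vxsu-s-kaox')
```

['xsu', 's', 'kaox']

The negative lookaround is zero-width — it rules out positions where the adjacent text would match, without consuming anything.
Matches: at [2:5] → 'xsu'; at [6:7] → 's'; at [8:12] → 'kaox'.
No capturing groups, so `findall` returns the 3 full match strings.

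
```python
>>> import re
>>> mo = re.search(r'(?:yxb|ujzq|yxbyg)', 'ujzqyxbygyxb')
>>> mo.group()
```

`re.search` scans for the first position where the pattern succeeds.
The match spans [0:4] → 'ujzq'.

'ujzq'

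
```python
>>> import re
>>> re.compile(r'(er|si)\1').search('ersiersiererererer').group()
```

The backreference `\1` re-matches whatever the first group consumed, character for character.
The match spans [8:12] → 'erer'.

'erer'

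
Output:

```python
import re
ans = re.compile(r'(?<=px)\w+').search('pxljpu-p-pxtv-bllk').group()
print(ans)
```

The `(?=…)`/`(?<=…)` assertion just peeks at neighbouring text; it doesn't advance the match position.
`re.search` tries every starting position until one works.
The match spans [2:6] → 'ljpu'.

ljpu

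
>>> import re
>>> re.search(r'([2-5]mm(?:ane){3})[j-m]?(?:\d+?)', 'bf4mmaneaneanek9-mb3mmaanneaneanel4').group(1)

The pattern matches a character in [2-5], then the literal 'mm', then the literal 'ane' repeated 3 times (captured); then optionally a character in [j-m]; then one or more of a digit (lazy) (non-capturing group).
`search` walks the string left to right and returns the first match it finds.
The match spans [2:16] → '4mmaneaneanek9'.
Captured: group 1 = '4mmaneaneane'.

'4mmaneaneane'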